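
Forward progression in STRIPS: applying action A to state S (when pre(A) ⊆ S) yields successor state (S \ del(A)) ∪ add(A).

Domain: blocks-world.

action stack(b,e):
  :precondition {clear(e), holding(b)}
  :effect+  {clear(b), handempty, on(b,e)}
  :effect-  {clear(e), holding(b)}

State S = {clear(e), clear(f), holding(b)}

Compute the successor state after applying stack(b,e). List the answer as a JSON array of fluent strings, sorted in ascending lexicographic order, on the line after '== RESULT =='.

Progress:
  pre ⊆ S: {clear(e), holding(b)} ⊆ S  — applicable
  S \ del = {clear(f)}
  ∪ add   = {clear(b), clear(f), handempty, on(b,e)}

== RESULT ==
["clear(b)", "clear(f)", "handempty", "on(b,e)"]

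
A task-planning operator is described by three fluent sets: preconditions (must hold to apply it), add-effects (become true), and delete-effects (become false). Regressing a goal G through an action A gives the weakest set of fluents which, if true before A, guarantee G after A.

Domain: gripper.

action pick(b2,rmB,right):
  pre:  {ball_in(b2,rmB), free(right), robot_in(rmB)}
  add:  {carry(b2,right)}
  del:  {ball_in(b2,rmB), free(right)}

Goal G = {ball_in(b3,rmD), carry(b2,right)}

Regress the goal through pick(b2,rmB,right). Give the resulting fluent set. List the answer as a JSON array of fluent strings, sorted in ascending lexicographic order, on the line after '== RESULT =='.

Regress:
  G ∩ del = {}  (empty — regression defined)
  G \ add = {ball_in(b3,rmD), carry(b2,right)} \ {carry(b2,right)} = {ball_in(b3,rmD)}
  ∪ pre   = {ball_in(b3,rmD)} ∪ {ball_in(b2,rmB), free(right), robot_in(rmB)}
          = {ball_in(b2,rmB), ball_in(b3,rmD), free(right), robot_in(rmB)}

== RESULT ==
["ball_in(b2,rmB)", "ball_in(b3,rmD)", "free(right)", "robot_in(rmB)"]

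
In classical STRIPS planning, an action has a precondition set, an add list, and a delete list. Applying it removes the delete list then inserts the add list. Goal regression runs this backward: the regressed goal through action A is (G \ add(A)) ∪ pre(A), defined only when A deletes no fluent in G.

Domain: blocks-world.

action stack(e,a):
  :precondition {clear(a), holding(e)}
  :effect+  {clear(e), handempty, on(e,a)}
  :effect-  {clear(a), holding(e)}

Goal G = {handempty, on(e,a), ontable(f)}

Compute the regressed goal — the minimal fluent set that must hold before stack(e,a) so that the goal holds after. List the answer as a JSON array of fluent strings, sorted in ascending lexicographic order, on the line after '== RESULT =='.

Regress:
  G ∩ del = {}  (empty — regression defined)
  G \ add = {handempty, on(e,a), ontable(f)} \ {clear(e), handempty, on(e,a)} = {ontable(f)}
  ∪ pre   = {ontable(f)} ∪ {clear(a), holding(e)}
          = {clear(a), holding(e), ontable(f)}

== RESULT ==
["clear(a)", "holding(e)", "ontable(f)"]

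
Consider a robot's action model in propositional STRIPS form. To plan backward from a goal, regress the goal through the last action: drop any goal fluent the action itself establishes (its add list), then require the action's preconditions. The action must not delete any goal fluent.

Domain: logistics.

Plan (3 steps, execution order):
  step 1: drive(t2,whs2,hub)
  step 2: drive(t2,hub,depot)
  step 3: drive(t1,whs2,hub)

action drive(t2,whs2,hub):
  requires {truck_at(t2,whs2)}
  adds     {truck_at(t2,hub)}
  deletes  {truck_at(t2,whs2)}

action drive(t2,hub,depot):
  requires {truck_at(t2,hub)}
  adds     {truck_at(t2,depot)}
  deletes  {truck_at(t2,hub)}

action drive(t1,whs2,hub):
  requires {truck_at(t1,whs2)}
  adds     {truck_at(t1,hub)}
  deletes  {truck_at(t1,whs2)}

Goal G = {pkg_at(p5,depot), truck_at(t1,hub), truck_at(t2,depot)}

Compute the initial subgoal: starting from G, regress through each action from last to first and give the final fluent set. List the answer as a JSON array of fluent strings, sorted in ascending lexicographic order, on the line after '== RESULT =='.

Work backward from the goal:
  through step 3 (drive(t1,whs2,hub)): drop {truck_at(t1,hub)}, keep {pkg_at(p5,depot), truck_at(t2,depot)}, require {truck_at(t1,whs2)}
    → {pkg_at(p5,depot), truck_at(t1,whs2), truck_at(t2,depot)}
  through step 2 (drive(t2,hub,depot)): drop {truck_at(t2,depot)}, keep {pkg_at(p5,depot), truck_at(t1,whs2)}, require {truck_at(t2,hub)}
    → {pkg_at(p5,depot), truck_at(t1,whs2), truck_at(t2,hub)}
  through step 1 (drive(t2,whs2,hub)): drop {truck_at(t2,hub)}, keep {pkg_at(p5,depot), truck_at(t1,whs2)}, require {truck_at(t2,whs2)}
    → {pkg_at(p5,depot), truck_at(t1,whs2), truck_at(t2,whs2)}

== RESULT ==
["pkg_at(p5,depot)", "truck_at(t1,whs2)", "truck_at(t2,whs2)"]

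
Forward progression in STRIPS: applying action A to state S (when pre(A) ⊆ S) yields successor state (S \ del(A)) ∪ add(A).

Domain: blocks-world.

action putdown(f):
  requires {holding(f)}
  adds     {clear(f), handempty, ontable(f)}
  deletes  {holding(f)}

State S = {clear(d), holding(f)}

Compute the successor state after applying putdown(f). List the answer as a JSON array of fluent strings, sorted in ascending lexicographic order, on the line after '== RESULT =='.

Progress:
  pre ⊆ S: {holding(f)} ⊆ S  — applicable
  S \ del = {clear(d)}
  ∪ add   = {clear(d), clear(f), handempty, ontable(f)}

== RESULT ==
["clear(d)", "clear(f)", "handempty", "ontable(f)"]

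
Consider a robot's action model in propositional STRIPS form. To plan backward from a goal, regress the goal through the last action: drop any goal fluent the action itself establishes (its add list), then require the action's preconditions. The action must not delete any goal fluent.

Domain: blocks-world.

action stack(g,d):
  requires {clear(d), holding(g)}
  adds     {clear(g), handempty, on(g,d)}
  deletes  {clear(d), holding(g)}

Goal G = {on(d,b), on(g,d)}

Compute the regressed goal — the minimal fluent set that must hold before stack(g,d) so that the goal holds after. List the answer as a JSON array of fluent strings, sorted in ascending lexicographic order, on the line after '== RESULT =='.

Compute (G \ add) ∪ pre:
  G ∩ del = {}  (empty — regression defined)
  G \ add = {on(d,b), on(g,d)} \ {clear(g), handempty, on(g,d)} = {on(d,b)}
  ∪ pre   = {on(d,b)} ∪ {clear(d), holding(g)}
          = {clear(d), holding(g), on(d,b)}

== RESULT ==
["clear(d)", "holding(g)", "on(d,b)"]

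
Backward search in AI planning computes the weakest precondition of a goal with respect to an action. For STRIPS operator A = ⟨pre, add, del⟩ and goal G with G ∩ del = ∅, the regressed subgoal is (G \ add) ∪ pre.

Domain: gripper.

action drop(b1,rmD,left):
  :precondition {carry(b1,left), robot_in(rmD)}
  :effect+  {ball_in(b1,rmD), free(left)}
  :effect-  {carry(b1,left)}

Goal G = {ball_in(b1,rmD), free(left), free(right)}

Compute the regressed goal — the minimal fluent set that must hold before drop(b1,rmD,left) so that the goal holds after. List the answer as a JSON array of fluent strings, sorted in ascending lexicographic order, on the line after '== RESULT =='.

Compute (G \ add) ∪ pre:
  G ∩ del = {}  (empty — regression defined)
  G \ add = {ball_in(b1,rmD), free(left), free(right)} \ {ball_in(b1,rmD), free(left)} = {free(right)}
  ∪ pre   = {free(right)} ∪ {carry(b1,left), robot_in(rmD)}
          = {carry(b1,left), free(right), robot_in(rmD)}

== RESULT ==
["carry(b1,left)", "free(right)", "robot_in(rmD)"]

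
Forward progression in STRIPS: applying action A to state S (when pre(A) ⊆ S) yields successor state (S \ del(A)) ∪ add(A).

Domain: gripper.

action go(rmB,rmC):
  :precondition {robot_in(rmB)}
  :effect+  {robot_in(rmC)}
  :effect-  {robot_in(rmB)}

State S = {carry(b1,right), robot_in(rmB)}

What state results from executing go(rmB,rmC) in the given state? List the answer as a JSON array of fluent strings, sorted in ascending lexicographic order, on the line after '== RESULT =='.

Compute (S \ del) ∪ add:
  pre ⊆ S: {robot_in(rmB)} ⊆ S  — applicable
  S \ del = {carry(b1,right)}
  ∪ add   = {carry(b1,right), robot_in(rmC)}

== RESULT ==
["carry(b1,right)", "robot_in(rmC)"]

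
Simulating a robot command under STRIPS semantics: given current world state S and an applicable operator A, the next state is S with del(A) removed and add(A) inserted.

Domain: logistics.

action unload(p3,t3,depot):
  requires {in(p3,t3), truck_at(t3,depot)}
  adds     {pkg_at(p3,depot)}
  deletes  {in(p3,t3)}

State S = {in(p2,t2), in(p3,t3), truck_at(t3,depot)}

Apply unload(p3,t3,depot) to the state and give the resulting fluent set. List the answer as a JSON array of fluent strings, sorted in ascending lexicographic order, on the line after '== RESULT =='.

Compute (S \ del) ∪ add:
  pre ⊆ S: {in(p3,t3), truck_at(t3,depot)} ⊆ S  — applicable
  S \ del = {in(p2,t2), truck_at(t3,depot)}
  ∪ add   = {in(p2,t2), pkg_at(p3,depot), truck_at(t3,depot)}

== RESULT ==
["in(p2,t2)", "pkg_at(p3,depot)", "truck_at(t3,depot)"]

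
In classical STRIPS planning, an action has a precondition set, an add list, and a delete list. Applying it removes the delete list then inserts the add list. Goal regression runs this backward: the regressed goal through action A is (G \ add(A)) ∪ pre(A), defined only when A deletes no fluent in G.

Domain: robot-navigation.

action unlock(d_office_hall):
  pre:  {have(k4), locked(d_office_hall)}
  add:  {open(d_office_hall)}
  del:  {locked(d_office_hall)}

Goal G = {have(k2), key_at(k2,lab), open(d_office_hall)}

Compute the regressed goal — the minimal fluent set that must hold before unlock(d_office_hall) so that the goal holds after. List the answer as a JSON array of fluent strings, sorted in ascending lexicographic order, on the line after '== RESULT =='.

Regress:
  G ∩ del = {}  (empty — regression defined)
  G \ add = {have(k2), key_at(k2,lab), open(d_office_hall)} \ {open(d_office_hall)} = {have(k2), key_at(k2,lab)}
  ∪ pre   = {have(k2), key_at(k2,lab)} ∪ {have(k4), locked(d_office_hall)}
          = {have(k2), have(k4), key_at(k2,lab), locked(d_office_hall)}

== RESULT ==
["have(k2)", "have(k4)", "key_at(k2,lab)", "locked(d_office_hall)"]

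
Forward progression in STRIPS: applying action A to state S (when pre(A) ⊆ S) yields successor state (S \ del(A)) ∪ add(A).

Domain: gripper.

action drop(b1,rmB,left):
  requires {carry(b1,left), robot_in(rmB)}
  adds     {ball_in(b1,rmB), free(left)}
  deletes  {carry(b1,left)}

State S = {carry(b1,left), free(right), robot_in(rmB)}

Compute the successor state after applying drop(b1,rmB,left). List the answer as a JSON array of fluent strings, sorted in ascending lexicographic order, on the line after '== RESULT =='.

Progress:
  pre ⊆ S: {carry(b1,left), robot_in(rmB)} ⊆ S  — applicable
  S \ del = {free(right), robot_in(rmB)}
  ∪ add   = {ball_in(b1,rmB), free(left), free(right), robot_in(rmB)}

== RESULT ==
["ball_in(b1,rmB)", "free(left)", "free(right)", "robot_in(rmB)"]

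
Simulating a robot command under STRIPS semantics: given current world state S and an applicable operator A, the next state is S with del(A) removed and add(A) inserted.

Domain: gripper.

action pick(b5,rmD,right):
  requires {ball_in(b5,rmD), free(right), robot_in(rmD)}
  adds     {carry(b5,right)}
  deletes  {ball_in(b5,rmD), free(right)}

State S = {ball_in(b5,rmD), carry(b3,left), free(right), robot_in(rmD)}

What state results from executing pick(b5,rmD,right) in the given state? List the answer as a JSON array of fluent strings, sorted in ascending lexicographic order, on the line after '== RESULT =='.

Progress:
  pre ⊆ S: {ball_in(b5,rmD), free(right), robot_in(rmD)} ⊆ S  — applicable
  S \ del = {carry(b3,left), robot_in(rmD)}
  ∪ add   = {carry(b3,left), carry(b5,right), robot_in(rmD)}

== RESULT ==
["carry(b3,left)", "carry(b5,right)", "robot_in(rmD)"]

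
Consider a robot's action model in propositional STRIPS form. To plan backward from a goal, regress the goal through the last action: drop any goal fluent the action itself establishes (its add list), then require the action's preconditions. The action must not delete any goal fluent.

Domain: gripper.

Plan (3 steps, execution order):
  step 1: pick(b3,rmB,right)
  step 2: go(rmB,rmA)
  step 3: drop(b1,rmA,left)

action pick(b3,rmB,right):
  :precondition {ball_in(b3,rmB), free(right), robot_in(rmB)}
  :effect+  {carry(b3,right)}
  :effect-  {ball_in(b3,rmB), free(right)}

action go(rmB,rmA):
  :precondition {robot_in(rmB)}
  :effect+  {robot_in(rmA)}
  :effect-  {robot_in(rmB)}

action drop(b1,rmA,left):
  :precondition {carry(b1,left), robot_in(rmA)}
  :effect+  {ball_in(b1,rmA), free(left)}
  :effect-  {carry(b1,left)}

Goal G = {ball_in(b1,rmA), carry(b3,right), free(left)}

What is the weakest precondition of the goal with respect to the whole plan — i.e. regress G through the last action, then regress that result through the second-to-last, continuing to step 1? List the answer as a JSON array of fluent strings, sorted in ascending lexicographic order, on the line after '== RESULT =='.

Regress step by step:
  through step 3 (drop(b1,rmA,left)): drop {ball_in(b1,rmA), free(left)}, keep {carry(b3,right)}, require {carry(b1,left), robot_in(rmA)}
    → {carry(b1,left), carry(b3,right), robot_in(rmA)}
  through step 2 (go(rmB,rmA)): drop {robot_in(rmA)}, keep {carry(b1,left), carry(b3,right)}, require {robot_in(rmB)}
    → {carry(b1,left), carry(b3,right), robot_in(rmB)}
  through step 1 (pick(b3,rmB,right)): drop {carry(b3,right)}, keep {carry(b1,left), robot_in(rmB)}, require {ball_in(b3,rmB), free(right), robot_in(rmB)}
    → {ball_in(b3,rmB), carry(b1,left), free(right), robot_in(rmB)}

== RESULT ==
["ball_in(b3,rmB)", "carry(b1,left)", "free(right)", "robot_in(rmB)"]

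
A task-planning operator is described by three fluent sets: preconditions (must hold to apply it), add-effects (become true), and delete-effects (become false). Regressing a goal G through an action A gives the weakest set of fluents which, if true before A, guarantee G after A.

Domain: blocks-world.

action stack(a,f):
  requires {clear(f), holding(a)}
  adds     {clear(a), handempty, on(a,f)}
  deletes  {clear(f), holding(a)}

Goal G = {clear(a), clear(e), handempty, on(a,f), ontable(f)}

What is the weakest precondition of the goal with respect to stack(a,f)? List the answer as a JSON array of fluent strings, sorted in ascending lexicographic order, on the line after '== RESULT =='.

Compute (G \ add) ∪ pre:
  G ∩ del = {}  (empty — regression defined)
  G \ add = {clear(a), clear(e), handempty, on(a,f), ontable(f)} \ {clear(a), handempty, on(a,f)} = {clear(e), ontable(f)}
  ∪ pre   = {clear(e), ontable(f)} ∪ {clear(f), holding(a)}
          = {clear(e), clear(f), holding(a), ontable(f)}

== RESULT ==
["clear(e)", "clear(f)", "holding(a)", "ontable(f)"]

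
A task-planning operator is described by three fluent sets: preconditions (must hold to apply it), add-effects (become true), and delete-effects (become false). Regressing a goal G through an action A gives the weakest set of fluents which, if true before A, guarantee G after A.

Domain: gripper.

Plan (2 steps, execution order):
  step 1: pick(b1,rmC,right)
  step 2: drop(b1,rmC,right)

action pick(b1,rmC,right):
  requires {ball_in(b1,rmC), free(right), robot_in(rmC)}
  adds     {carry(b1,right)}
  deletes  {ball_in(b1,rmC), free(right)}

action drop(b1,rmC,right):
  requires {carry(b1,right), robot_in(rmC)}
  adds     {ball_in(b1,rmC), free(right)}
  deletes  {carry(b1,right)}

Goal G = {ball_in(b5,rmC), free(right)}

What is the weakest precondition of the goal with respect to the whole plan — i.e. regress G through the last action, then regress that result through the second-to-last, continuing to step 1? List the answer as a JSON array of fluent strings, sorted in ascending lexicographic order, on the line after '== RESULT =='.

Regress step by step:
  through step 2 (drop(b1,rmC,right)): drop {free(right)}, keep {ball_in(b5,rmC)}, require {carry(b1,right), robot_in(rmC)}
    → {ball_in(b5,rmC), carry(b1,right), robot_in(rmC)}
  through step 1 (pick(b1,rmC,right)): drop {carry(b1,right)}, keep {ball_in(b5,rmC), robot_in(rmC)}, require {ball_in(b1,rmC), free(right), robot_in(rmC)}
    → {ball_in(b1,rmC), ball_in(b5,rmC), free(right), robot_in(rmC)}

== RESULT ==
["ball_in(b1,rmC)", "ball_in(b5,rmC)", "free(right)", "robot_in(rmC)"]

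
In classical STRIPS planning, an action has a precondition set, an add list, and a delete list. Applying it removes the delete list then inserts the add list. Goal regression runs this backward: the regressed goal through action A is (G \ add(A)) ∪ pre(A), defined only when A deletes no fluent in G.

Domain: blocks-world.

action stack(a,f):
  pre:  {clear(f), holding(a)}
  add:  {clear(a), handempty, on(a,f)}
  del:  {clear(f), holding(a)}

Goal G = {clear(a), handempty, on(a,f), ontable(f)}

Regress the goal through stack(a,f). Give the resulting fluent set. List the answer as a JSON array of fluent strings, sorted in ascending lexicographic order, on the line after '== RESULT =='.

Compute (G \ add) ∪ pre:
  G ∩ del = {}  (empty — regression defined)
  G \ add = {clear(a), handempty, on(a,f), ontable(f)} \ {clear(a), handempty, on(a,f)} = {ontable(f)}
  ∪ pre   = {ontable(f)} ∪ {clear(f), holding(a)}
          = {clear(f), holding(a), ontable(f)}

== RESULT ==
["clear(f)", "holding(a)", "ontable(f)"]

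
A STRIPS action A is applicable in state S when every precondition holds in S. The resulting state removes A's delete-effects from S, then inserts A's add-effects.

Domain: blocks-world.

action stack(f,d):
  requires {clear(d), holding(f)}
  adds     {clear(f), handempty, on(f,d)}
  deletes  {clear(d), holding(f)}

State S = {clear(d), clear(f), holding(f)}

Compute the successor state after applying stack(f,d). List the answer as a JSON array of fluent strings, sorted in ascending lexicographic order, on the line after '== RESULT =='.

Compute (S \ del) ∪ add:
  pre ⊆ S: {clear(d), holding(f)} ⊆ S  — applicable
  S \ del = {clear(f)}
  ∪ add   = {clear(f), handempty, on(f,d)}

== RESULT ==
["clear(f)", "handempty", "on(f,d)"]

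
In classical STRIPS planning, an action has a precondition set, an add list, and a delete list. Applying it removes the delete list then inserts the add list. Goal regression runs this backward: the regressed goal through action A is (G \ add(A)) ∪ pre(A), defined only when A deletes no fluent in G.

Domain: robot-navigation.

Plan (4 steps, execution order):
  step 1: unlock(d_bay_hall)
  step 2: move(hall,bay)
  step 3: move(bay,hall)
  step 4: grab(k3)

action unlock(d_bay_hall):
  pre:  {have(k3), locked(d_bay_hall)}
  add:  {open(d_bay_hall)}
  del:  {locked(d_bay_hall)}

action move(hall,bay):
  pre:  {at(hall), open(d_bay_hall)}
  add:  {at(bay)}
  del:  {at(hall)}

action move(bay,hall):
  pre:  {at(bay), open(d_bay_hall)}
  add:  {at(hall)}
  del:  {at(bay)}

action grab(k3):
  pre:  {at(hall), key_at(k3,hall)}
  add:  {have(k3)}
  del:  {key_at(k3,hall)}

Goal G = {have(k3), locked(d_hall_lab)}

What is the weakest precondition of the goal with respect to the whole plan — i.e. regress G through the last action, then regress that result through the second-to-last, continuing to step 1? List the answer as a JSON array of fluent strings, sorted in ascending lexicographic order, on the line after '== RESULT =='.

Regress step by step:
  through step 4 (grab(k3)): drop {have(k3)}, keep {locked(d_hall_lab)}, require {at(hall), key_at(k3,hall)}
    → {at(hall), key_at(k3,hall), locked(d_hall_lab)}
  through step 3 (move(bay,hall)): drop {at(hall)}, keep {key_at(k3,hall), locked(d_hall_lab)}, require {at(bay), open(d_bay_hall)}
    → {at(bay), key_at(k3,hall), locked(d_hall_lab), open(d_bay_hall)}
  through step 2 (move(hall,bay)): drop {at(bay)}, keep {key_at(k3,hall), locked(d_hall_lab), open(d_bay_hall)}, require {at(hall), open(d_bay_hall)}
    → {at(hall), key_at(k3,hall), locked(d_hall_lab), open(d_bay_hall)}
  through step 1 (unlock(d_bay_hall)): drop {open(d_bay_hall)}, keep {at(hall), key_at(k3,hall), locked(d_hall_lab)}, require {have(k3), locked(d_bay_hall)}
    → {at(hall), have(k3), key_at(k3,hall), locked(d_bay_hall), locked(d_hall_lab)}

== RESULT ==
["at(hall)", "have(k3)", "key_at(k3,hall)", "locked(d_bay_hall)", "locked(d_hall_lab)"]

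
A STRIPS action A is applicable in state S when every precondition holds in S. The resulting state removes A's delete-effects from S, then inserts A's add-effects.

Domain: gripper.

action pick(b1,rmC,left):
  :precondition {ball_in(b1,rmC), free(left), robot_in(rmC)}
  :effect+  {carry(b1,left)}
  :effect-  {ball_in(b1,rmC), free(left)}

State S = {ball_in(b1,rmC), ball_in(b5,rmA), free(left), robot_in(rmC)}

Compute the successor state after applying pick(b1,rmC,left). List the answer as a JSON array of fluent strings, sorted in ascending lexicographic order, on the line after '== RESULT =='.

Progress:
  pre ⊆ S: {ball_in(b1,rmC), free(left), robot_in(rmC)} ⊆ S  — applicable
  S \ del = {ball_in(b5,rmA), robot_in(rmC)}
  ∪ add   = {ball_in(b5,rmA), carry(b1,left), robot_in(rmC)}

== RESULT ==
["ball_in(b5,rmA)", "carry(b1,left)", "robot_in(rmC)"]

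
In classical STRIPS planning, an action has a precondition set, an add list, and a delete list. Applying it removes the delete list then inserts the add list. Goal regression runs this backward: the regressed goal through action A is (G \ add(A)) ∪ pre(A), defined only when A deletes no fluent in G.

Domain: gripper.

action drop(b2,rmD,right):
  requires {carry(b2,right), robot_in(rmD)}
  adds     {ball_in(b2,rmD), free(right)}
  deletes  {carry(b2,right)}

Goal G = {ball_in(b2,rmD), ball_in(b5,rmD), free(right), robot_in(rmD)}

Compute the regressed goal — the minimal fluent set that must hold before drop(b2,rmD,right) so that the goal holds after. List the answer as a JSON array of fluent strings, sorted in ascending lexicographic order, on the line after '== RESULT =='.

Regress:
  G ∩ del = {}  (empty — regression defined)
  G \ add = {ball_in(b2,rmD), ball_in(b5,rmD), free(right), robot_in(rmD)} \ {ball_in(b2,rmD), free(right)} = {ball_in(b5,rmD), robot_in(rmD)}
  ∪ pre   = {ball_in(b5,rmD), robot_in(rmD)} ∪ {carry(b2,right), robot_in(rmD)}
          = {ball_in(b5,rmD), carry(b2,right), robot_in(rmD)}

== RESULT ==
["ball_in(b5,rmD)", "carry(b2,right)", "robot_in(rmD)"]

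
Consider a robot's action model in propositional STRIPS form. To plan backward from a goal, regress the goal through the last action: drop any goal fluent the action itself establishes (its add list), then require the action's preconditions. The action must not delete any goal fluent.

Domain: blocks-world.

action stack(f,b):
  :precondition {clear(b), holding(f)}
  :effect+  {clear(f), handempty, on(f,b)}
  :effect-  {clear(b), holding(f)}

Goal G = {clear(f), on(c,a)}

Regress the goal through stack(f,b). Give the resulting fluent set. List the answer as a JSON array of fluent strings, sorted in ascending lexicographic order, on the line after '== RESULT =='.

Compute (G \ add) ∪ pre:
  G ∩ del = {}  (empty — regression defined)
  G \ add = {clear(f), on(c,a)} \ {clear(f), handempty, on(f,b)} = {on(c,a)}
  ∪ pre   = {on(c,a)} ∪ {clear(b), holding(f)}
          = {clear(b), holding(f), on(c,a)}

== RESULT ==
["clear(b)", "holding(f)", "on(c,a)"]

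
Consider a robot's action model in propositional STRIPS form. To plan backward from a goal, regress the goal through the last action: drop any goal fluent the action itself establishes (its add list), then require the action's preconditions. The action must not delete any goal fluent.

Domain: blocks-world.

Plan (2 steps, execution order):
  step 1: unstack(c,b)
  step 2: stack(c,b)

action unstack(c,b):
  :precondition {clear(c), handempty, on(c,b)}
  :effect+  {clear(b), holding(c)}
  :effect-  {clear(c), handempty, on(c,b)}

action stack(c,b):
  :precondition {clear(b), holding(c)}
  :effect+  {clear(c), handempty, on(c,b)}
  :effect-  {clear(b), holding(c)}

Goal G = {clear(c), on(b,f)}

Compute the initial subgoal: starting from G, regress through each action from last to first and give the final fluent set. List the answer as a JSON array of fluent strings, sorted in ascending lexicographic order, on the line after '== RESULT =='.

Work backward from the goal:
  through step 2 (stack(c,b)): drop {clear(c)}, keep {on(b,f)}, require {clear(b), holding(c)}
    → {clear(b), holding(c), on(b,f)}
  through step 1 (unstack(c,b)): drop {clear(b), holding(c)}, keep {on(b,f)}, require {clear(c), handempty, on(c,b)}
    → {clear(c), handempty, on(b,f), on(c,b)}

== RESULT ==
["clear(c)", "handempty", "on(b,f)", "on(c,b)"]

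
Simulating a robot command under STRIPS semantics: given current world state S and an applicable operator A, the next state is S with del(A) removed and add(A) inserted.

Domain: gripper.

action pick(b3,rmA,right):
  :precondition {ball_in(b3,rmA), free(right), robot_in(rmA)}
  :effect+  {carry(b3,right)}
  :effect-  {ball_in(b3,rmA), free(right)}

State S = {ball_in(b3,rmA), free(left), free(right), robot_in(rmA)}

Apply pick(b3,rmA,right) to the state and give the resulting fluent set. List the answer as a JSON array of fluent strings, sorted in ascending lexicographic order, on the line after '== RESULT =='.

Progress:
  pre ⊆ S: {ball_in(b3,rmA), free(right), robot_in(rmA)} ⊆ S  — applicable
  S \ del = {free(left), robot_in(rmA)}
  ∪ add   = {carry(b3,right), free(left), robot_in(rmA)}

== RESULT ==
["carry(b3,right)", "free(left)", "robot_in(rmA)"]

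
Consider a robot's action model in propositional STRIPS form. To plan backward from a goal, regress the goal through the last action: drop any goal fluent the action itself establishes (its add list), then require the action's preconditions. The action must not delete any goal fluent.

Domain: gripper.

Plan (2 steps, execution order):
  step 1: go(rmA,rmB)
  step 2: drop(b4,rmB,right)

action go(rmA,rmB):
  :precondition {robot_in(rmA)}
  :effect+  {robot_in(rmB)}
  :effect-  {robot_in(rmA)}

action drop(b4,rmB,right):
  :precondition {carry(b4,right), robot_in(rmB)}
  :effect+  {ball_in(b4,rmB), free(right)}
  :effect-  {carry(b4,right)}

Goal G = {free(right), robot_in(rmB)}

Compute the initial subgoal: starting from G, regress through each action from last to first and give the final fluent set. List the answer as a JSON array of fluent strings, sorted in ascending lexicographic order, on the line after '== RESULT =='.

Work backward from the goal:
  through step 2 (drop(b4,rmB,right)): drop {free(right)}, keep {robot_in(rmB)}, require {carry(b4,right), robot_in(rmB)}
    → {carry(b4,right), robot_in(rmB)}
  through step 1 (go(rmA,rmB)): drop {robot_in(rmB)}, keep {carry(b4,right)}, require {robot_in(rmA)}
    → {carry(b4,right), robot_in(rmA)}

== RESULT ==
["carry(b4,right)", "robot_in(rmA)"]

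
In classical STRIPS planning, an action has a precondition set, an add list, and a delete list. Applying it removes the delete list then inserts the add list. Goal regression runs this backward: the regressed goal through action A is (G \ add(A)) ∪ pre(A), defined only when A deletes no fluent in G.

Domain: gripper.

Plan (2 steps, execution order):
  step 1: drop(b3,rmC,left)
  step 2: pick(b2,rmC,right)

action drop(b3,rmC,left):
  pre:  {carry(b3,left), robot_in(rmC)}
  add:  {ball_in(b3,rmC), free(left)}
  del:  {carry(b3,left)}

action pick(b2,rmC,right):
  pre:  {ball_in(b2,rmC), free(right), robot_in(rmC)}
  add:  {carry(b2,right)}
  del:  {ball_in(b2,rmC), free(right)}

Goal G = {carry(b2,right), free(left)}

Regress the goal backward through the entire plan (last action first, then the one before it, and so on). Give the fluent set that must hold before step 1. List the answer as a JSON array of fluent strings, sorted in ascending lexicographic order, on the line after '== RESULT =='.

Work backward from the goal:
  through step 2 (pick(b2,rmC,right)): drop {carry(b2,right)}, keep {free(left)}, require {ball_in(b2,rmC), free(right), robot_in(rmC)}
    → {ball_in(b2,rmC), free(left), free(right), robot_in(rmC)}
  through step 1 (drop(b3,rmC,left)): drop {free(left)}, keep {ball_in(b2,rmC), free(right), robot_in(rmC)}, require {carry(b3,left), robot_in(rmC)}
    → {ball_in(b2,rmC), carry(b3,left), free(right), robot_in(rmC)}

== RESULT ==
["ball_in(b2,rmC)", "carry(b3,left)", "free(right)", "robot_in(rmC)"]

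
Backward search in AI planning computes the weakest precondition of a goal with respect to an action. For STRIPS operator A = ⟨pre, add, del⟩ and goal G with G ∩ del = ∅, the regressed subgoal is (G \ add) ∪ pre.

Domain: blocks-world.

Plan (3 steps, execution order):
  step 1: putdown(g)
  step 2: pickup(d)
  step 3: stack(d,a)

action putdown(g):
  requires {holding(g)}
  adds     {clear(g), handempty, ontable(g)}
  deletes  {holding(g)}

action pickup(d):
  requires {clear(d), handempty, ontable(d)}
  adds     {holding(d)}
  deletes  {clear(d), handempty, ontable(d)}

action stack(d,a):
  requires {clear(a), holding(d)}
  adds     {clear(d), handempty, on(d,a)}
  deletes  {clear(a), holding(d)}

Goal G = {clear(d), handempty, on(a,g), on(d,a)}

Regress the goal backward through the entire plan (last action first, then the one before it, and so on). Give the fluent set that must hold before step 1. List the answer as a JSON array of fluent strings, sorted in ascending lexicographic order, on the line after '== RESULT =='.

Regress step by step:
  through step 3 (stack(d,a)): drop {clear(d), handempty, on(d,a)}, keep {on(a,g)}, require {clear(a), holding(d)}
    → {clear(a), holding(d), on(a,g)}
  through step 2 (pickup(d)): drop {holding(d)}, keep {clear(a), on(a,g)}, require {clear(d), handempty, ontable(d)}
    → {clear(a), clear(d), handempty, on(a,g), ontable(d)}
  through step 1 (putdown(g)): drop {handempty}, keep {clear(a), clear(d), on(a,g), ontable(d)}, require {holding(g)}
    → {clear(a), clear(d), holding(g), on(a,g), ontable(d)}

== RESULT ==
["clear(a)", "clear(d)", "holding(g)", "on(a,g)", "ontable(d)"]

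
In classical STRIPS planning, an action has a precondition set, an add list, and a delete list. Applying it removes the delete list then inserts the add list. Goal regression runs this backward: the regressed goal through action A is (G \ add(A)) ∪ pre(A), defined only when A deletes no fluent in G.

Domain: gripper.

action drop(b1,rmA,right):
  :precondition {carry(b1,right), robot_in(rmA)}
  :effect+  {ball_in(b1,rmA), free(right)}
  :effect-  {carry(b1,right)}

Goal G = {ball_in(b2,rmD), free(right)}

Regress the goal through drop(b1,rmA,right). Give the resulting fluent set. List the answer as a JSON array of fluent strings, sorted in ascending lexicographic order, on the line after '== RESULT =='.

Regress:
  G ∩ del = {}  (empty — regression defined)
  G \ add = {ball_in(b2,rmD), free(right)} \ {ball_in(b1,rmA), free(right)} = {ball_in(b2,rmD)}
  ∪ pre   = {ball_in(b2,rmD)} ∪ {carry(b1,right), robot_in(rmA)}
          = {ball_in(b2,rmD), carry(b1,right), robot_in(rmA)}

== RESULT ==
["ball_in(b2,rmD)", "carry(b1,right)", "robot_in(rmA)"]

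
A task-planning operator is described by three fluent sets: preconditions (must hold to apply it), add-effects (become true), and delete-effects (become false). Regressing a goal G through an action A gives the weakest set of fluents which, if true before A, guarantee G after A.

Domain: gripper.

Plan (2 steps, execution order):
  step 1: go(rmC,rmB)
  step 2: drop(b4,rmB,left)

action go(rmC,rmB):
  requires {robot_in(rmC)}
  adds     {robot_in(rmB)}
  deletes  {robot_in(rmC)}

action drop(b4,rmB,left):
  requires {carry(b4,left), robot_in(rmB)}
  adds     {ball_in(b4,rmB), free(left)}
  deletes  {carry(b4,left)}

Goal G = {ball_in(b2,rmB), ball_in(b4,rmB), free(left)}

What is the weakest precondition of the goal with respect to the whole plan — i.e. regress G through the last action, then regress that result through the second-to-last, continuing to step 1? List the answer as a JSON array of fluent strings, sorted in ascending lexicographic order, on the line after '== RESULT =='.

Regress step by step:
  through step 2 (drop(b4,rmB,left)): drop {ball_in(b4,rmB), free(left)}, keep {ball_in(b2,rmB)}, require {carry(b4,left), robot_in(rmB)}
    → {ball_in(b2,rmB), carry(b4,left), robot_in(rmB)}
  through step 1 (go(rmC,rmB)): drop {robot_in(rmB)}, keep {ball_in(b2,rmB), carry(b4,left)}, require {robot_in(rmC)}
    → {ball_in(b2,rmB), carry(b4,left), robot_in(rmC)}

== RESULT ==
["ball_in(b2,rmB)", "carry(b4,left)", "robot_in(rmC)"]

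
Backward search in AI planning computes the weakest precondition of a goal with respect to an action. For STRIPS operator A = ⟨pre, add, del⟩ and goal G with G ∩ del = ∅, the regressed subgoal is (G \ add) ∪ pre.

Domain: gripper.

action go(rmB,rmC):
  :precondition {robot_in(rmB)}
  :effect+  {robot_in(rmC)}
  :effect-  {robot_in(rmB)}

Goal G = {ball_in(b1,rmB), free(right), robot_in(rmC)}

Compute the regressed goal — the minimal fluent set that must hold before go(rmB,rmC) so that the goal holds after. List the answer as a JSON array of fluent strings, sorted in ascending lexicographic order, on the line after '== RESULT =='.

Regress:
  G ∩ del = {}  (empty — regression defined)
  G \ add = {ball_in(b1,rmB), free(right), robot_in(rmC)} \ {robot_in(rmC)} = {ball_in(b1,rmB), free(right)}
  ∪ pre   = {ball_in(b1,rmB), free(right)} ∪ {robot_in(rmB)}
          = {ball_in(b1,rmB), free(right), robot_in(rmB)}

== RESULT ==
["ball_in(b1,rmB)", "free(right)", "robot_in(rmB)"]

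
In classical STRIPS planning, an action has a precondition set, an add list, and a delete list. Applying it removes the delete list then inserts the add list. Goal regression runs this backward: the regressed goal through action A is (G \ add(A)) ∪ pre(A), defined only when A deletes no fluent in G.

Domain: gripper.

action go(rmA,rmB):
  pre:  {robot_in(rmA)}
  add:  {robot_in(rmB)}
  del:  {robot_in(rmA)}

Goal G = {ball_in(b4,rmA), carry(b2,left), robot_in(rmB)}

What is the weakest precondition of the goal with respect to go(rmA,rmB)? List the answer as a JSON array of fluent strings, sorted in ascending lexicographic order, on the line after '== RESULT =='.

Compute (G \ add) ∪ pre:
  G ∩ del = {}  (empty — regression defined)
  G \ add = {ball_in(b4,rmA), carry(b2,left), robot_in(rmB)} \ {robot_in(rmB)} = {ball_in(b4,rmA), carry(b2,left)}
  ∪ pre   = {ball_in(b4,rmA), carry(b2,left)} ∪ {robot_in(rmA)}
          = {ball_in(b4,rmA), carry(b2,left), robot_in(rmA)}

== RESULT ==
["ball_in(b4,rmA)", "carry(b2,left)", "robot_in(rmA)"]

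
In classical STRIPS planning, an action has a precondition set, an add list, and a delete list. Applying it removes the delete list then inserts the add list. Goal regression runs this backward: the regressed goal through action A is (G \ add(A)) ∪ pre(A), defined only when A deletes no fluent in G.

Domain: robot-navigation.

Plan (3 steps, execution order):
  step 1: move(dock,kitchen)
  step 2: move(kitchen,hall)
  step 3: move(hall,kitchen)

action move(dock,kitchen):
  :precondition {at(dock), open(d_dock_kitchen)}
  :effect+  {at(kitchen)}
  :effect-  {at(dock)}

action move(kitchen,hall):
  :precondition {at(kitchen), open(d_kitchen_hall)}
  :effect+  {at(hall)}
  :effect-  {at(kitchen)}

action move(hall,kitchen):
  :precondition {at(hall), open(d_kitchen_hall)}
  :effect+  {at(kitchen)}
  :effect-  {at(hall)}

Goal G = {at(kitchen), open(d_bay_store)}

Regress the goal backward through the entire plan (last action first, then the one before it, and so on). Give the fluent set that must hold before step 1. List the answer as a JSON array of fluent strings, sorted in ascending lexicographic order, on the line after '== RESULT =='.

Regress step by step:
  through step 3 (move(hall,kitchen)): drop {at(kitchen)}, keep {open(d_bay_store)}, require {at(hall), open(d_kitchen_hall)}
    → {at(hall), open(d_bay_store), open(d_kitchen_hall)}
  through step 2 (move(kitchen,hall)): drop {at(hall)}, keep {open(d_bay_store), open(d_kitchen_hall)}, require {at(kitchen), open(d_kitchen_hall)}
    → {at(kitchen), open(d_bay_store), open(d_kitchen_hall)}
  through step 1 (move(dock,kitchen)): drop {at(kitchen)}, keep {open(d_bay_store), open(d_kitchen_hall)}, require {at(dock), open(d_dock_kitchen)}
    → {at(dock), open(d_bay_store), open(d_dock_kitchen), open(d_kitchen_hall)}

== RESULT ==
["at(dock)", "open(d_bay_store)", "open(d_dock_kitchen)", "open(d_kitchen_hall)"]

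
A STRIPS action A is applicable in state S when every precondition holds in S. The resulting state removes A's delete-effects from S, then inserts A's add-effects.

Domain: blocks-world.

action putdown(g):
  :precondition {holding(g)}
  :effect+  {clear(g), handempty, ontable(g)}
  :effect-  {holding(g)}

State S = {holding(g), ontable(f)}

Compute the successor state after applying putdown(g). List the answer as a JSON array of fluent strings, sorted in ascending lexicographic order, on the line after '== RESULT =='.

Compute (S \ del) ∪ add:
  pre ⊆ S: {holding(g)} ⊆ S  — applicable
  S \ del = {ontable(f)}
  ∪ add   = {clear(g), handempty, ontable(f), ontable(g)}

== RESULT ==
["clear(g)", "handempty", "ontable(f)", "ontable(g)"]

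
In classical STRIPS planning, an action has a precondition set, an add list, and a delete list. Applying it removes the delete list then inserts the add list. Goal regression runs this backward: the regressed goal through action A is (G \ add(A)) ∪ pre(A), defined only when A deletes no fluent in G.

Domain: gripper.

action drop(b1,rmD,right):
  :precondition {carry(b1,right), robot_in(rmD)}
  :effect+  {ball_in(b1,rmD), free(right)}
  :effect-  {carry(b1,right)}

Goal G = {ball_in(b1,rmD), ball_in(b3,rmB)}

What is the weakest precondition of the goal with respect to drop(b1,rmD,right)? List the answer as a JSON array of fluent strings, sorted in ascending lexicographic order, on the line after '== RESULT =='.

Compute (G \ add) ∪ pre:
  G ∩ del = {}  (empty — regression defined)
  G \ add = {ball_in(b1,rmD), ball_in(b3,rmB)} \ {ball_in(b1,rmD), free(right)} = {ball_in(b3,rmB)}
  ∪ pre   = {ball_in(b3,rmB)} ∪ {carry(b1,right), robot_in(rmD)}
          = {ball_in(b3,rmB), carry(b1,right), robot_in(rmD)}

== RESULT ==
["ball_in(b3,rmB)", "carry(b1,right)", "robot_in(rmD)"]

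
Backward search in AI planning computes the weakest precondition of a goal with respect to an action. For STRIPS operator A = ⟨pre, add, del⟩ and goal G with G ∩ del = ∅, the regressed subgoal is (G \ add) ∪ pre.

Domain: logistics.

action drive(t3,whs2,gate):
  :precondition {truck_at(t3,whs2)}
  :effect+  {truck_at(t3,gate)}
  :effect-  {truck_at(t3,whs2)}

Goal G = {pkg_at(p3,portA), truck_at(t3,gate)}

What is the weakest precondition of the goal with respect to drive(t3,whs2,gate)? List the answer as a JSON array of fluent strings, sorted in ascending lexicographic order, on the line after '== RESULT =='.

Regress:
  G ∩ del = {}  (empty — regression defined)
  G \ add = {pkg_at(p3,portA), truck_at(t3,gate)} \ {truck_at(t3,gate)} = {pkg_at(p3,portA)}
  ∪ pre   = {pkg_at(p3,portA)} ∪ {truck_at(t3,whs2)}
          = {pkg_at(p3,portA), truck_at(t3,whs2)}

== RESULT ==
["pkg_at(p3,portA)", "truck_at(t3,whs2)"]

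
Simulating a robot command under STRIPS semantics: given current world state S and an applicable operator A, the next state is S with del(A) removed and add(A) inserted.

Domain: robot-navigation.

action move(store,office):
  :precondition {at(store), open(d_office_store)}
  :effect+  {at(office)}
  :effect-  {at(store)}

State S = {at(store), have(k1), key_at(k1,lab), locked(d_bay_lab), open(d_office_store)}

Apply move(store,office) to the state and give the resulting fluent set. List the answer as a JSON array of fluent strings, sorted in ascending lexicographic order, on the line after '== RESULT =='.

Compute (S \ del) ∪ add:
  pre ⊆ S: {at(store), open(d_office_store)} ⊆ S  — applicable
  S \ del = {have(k1), key_at(k1,lab), locked(d_bay_lab), open(d_office_store)}
  ∪ add   = {at(office), have(k1), key_at(k1,lab), locked(d_bay_lab), open(d_office_store)}

== RESULT ==
["at(office)", "have(k1)", "key_at(k1,lab)", "locked(d_bay_lab)", "open(d_office_store)"]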